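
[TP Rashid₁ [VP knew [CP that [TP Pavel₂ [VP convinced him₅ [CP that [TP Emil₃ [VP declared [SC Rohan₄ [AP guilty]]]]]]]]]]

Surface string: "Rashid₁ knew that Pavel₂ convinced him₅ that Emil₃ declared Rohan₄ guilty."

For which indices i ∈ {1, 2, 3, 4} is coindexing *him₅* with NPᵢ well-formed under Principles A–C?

{1}

*him* is a pronoun, so Principle B applies: it must be free in its binding domain.
Binding domain of *him₅*: the embedded TP, whose subject is Pavel₂.
*Rashid₁* c-commands the pronoun but from outside its binding domain, and is not c-commanded by it → coindexation permitted.
*Pavel₂* c-commands the pronoun within its binding domain → coindexation would violate Principle B.
*Emil₃*: the pronoun c-commands this R-expression → coindexation would violate Principle C on *Emil₃*.
*Rohan₄*: the pronoun c-commands this R-expression → coindexation would violate Principle C on *Rohan₄*.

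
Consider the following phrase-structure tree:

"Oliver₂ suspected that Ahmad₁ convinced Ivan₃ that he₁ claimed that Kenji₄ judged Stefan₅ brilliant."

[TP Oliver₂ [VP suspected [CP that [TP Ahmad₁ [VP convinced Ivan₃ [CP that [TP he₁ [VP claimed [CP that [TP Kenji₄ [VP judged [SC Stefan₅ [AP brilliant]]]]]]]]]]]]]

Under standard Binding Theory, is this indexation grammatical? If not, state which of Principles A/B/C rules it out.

The two coindexed NPs are *Ahmad₁* and *he₁*.
*he₁* is a pronoun; nothing c-commands it within its binding domain (the embedded TP.), so Principle B holds trivially.
*Ahmad₁* is an R-expression; *he₁* does not c-command it, and no other NP shares its index, so Principle C is satisfied.
All principles are respected.

grammatical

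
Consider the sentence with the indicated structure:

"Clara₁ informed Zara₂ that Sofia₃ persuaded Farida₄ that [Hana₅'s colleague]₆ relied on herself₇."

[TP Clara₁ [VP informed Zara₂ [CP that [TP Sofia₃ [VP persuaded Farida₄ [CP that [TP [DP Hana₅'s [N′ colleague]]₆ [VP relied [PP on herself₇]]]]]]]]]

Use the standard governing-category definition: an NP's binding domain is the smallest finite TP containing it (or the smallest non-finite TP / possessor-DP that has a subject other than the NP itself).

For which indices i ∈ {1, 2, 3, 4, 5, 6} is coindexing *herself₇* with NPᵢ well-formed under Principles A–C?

{6}

*herself* is an anaphor, so Principle A applies: it must be bound in its binding domain.
Binding domain of *herself₇*: the embedded TP, whose subject is [Hana₅'s colleague]₆.
*Clara₁* c-commands the anaphor but is outside its binding domain → cannot satisfy Principle A.
*Zara₂* c-commands the anaphor but is outside its binding domain → cannot satisfy Principle A.
*Sofia₃* c-commands the anaphor but is outside its binding domain → cannot satisfy Principle A.
*Farida₄* c-commands the anaphor but is outside its binding domain → cannot satisfy Principle A.
*Hana₅* does not c-command the anaphor → cannot bind it.
*[Hana₅'s colleague]₆* c-commands the anaphor within its binding domain → licit binder.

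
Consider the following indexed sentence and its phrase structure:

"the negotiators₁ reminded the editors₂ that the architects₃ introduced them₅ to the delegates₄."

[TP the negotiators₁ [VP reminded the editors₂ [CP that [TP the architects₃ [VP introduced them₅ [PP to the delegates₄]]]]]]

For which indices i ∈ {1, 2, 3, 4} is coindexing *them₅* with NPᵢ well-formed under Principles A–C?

*them* is a pronoun, so Principle B applies: it must be free in its binding domain.
Binding domain of *them₅*: the embedded TP, whose subject is the architects₃.
*the negotiators₁* c-commands the pronoun but from outside its binding domain, and is not c-commanded by it → coindexation permitted.
*the editors₂* c-commands the pronoun but from outside its binding domain, and is not c-commanded by it → coindexation permitted.
*the architects₃* c-commands the pronoun within its binding domain → coindexation would violate Principle B.
*the delegates₄*: the pronoun c-commands this R-expression → coindexation would violate Principle C on *the delegates₄*.

{1, 2}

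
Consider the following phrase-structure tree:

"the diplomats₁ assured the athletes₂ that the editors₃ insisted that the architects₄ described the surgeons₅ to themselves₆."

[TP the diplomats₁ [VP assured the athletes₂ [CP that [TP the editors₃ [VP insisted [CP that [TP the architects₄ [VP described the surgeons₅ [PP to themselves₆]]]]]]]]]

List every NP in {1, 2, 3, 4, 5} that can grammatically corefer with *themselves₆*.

*themselves* is an anaphor, so Principle A applies: it must be bound in its binding domain.
Binding domain of *themselves₆*: the embedded TP, whose subject is the architects₄.
*the diplomats₁* c-commands the anaphor but is outside its binding domain → cannot satisfy Principle A.
*the athletes₂* c-commands the anaphor but is outside its binding domain → cannot satisfy Principle A.
*the editors₃* c-commands the anaphor but is outside its binding domain → cannot satisfy Principle A.
*the architects₄* c-commands the anaphor within its binding domain → licit binder.
*the surgeons₅* c-commands the anaphor within its binding domain → licit binder.

{4, 5}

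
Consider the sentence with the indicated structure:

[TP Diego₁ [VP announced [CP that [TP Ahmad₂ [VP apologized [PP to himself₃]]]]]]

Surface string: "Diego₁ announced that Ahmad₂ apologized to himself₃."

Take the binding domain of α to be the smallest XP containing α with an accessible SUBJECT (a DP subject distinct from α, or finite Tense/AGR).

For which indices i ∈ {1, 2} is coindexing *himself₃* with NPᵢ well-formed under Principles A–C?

*himself* is an anaphor, so Principle A applies: it must be bound in its binding domain.
Binding domain of *himself₃*: the embedded TP, whose subject is Ahmad₂.
*Diego₁* c-commands the anaphor but is outside its binding domain → cannot satisfy Principle A.
*Ahmad₂* c-commands the anaphor within its binding domain → licit binder.

{2}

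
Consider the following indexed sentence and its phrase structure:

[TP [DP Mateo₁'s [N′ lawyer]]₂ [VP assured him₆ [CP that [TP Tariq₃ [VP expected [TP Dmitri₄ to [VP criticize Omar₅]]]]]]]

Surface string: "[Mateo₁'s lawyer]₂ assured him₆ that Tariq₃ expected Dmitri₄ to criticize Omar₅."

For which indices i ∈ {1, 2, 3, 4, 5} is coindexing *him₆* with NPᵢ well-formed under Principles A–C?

{1}

*him* is a pronoun, so Principle B applies: it must be free in its binding domain.
Binding domain of *him₆*: the matrix TP, whose subject is [Mateo₁'s lawyer]₂.
*Mateo₁* and the pronoun do not c-command one another → neither Principle B nor Principle C is at stake; coindexation permitted.
*[Mateo₁'s lawyer]₂* c-commands the pronoun within its binding domain → coindexation would violate Principle B.
*Tariq₃*: the pronoun c-commands this R-expression → coindexation would violate Principle C on *Tariq₃*.
*Dmitri₄*: the pronoun c-commands this R-expression → coindexation would violate Principle C on *Dmitri₄*.
*Omar₅*: the pronoun c-commands this R-expression → coindexation would violate Principle C on *Omar₅*.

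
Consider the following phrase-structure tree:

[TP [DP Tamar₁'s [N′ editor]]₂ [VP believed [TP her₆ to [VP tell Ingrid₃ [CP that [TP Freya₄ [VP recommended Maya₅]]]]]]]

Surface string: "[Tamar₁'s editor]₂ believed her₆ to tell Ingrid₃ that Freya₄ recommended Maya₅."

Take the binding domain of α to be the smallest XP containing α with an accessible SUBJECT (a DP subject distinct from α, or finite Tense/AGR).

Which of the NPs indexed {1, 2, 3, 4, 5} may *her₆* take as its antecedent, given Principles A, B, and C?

{1}

*her* is a pronoun, so Principle B applies: it must be free in its binding domain.
Binding domain of *her₆*: the matrix TP, whose subject is [Tamar₁'s editor]₂.
*Tamar₁* and the pronoun do not c-command one another → neither Principle B nor Principle C is at stake; coindexation permitted.
*[Tamar₁'s editor]₂* c-commands the pronoun within its binding domain → coindexation would violate Principle B.
*Ingrid₃*: the pronoun c-commands this R-expression → coindexation would violate Principle C on *Ingrid₃*.
*Freya₄*: the pronoun c-commands this R-expression → coindexation would violate Principle C on *Freya₄*.
*Maya₅*: the pronoun c-commands this R-expression → coindexation would violate Principle C on *Maya₅*.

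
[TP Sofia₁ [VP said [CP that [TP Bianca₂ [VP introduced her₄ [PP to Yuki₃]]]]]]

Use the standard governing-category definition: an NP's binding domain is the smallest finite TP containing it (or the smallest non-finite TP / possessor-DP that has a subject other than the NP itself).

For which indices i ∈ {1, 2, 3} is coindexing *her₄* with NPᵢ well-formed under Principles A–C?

{1}

*her* is a pronoun, so Principle B applies: it must be free in its binding domain.
Binding domain of *her₄*: the embedded TP, whose subject is Bianca₂.
*Sofia₁* c-commands the pronoun but from outside its binding domain, and is not c-commanded by it → coindexation permitted.
*Bianca₂* c-commands the pronoun within its binding domain → coindexation would violate Principle B.
*Yuki₃*: the pronoun c-commands this R-expression → coindexation would violate Principle C on *Yuki₃*.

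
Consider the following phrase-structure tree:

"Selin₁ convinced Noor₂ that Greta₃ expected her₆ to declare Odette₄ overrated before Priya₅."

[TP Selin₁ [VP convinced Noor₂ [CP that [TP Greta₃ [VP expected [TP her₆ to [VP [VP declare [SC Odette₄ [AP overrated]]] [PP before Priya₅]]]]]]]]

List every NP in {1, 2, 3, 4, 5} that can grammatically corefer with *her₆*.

*her* is a pronoun, so Principle B applies: it must be free in its binding domain.
Binding domain of *her₆*: the embedded TP, whose subject is Greta₃.
*Selin₁* c-commands the pronoun but from outside its binding domain, and is not c-commanded by it → coindexation permitted.
*Noor₂* c-commands the pronoun but from outside its binding domain, and is not c-commanded by it → coindexation permitted.
*Greta₃* c-commands the pronoun within its binding domain → coindexation would violate Principle B.
*Odette₄*: the pronoun c-commands this R-expression → coindexation would violate Principle C on *Odette₄*.
*Priya₅*: the pronoun c-commands this R-expression → coindexation would violate Principle C on *Priya₅*.

{1, 2}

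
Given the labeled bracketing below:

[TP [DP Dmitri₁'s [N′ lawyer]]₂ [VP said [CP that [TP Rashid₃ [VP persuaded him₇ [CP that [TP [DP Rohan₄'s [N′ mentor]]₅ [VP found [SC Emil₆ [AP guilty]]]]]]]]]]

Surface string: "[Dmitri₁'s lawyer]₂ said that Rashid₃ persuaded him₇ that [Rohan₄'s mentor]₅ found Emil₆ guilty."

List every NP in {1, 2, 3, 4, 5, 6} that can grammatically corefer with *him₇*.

{1, 2}

*him* is a pronoun, so Principle B applies: it must be free in its binding domain.
Binding domain of *him₇*: the embedded TP, whose subject is Rashid₃.
*Dmitri₁* and the pronoun do not c-command one another → neither Principle B nor Principle C is at stake; coindexation permitted.
*[Dmitri₁'s lawyer]₂* c-commands the pronoun but from outside its binding domain, and is not c-commanded by it → coindexation permitted.
*Rashid₃* c-commands the pronoun within its binding domain → coindexation would violate Principle B.
*Rohan₄*: the pronoun c-commands this R-expression → coindexation would violate Principle C on *Rohan₄*.
*[Rohan₄'s mentor]₅*: the pronoun c-commands this R-expression → coindexation would violate Principle C on *[Rohan₄'s mentor]₅*.
*Emil₆*: the pronoun c-commands this R-expression → coindexation would violate Principle C on *Emil₆*.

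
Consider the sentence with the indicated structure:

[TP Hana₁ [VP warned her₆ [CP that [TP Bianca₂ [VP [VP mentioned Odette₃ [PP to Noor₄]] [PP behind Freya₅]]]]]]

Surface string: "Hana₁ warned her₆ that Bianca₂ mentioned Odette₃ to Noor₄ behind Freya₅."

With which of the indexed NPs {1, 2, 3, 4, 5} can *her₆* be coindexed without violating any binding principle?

*her* is a pronoun, so Principle B applies: it must be free in its binding domain.
Binding domain of *her₆*: the matrix TP, whose subject is Hana₁.
*Hana₁* c-commands the pronoun within its binding domain → coindexation would violate Principle B.
*Bianca₂*: the pronoun c-commands this R-expression → coindexation would violate Principle C on *Bianca₂*.
*Odette₃*: the pronoun c-commands this R-expression → coindexation would violate Principle C on *Odette₃*.
*Noor₄*: the pronoun c-commands this R-expression → coindexation would violate Principle C on *Noor₄*.
*Freya₅*: the pronoun c-commands this R-expression → coindexation would violate Principle C on *Freya₅*.

none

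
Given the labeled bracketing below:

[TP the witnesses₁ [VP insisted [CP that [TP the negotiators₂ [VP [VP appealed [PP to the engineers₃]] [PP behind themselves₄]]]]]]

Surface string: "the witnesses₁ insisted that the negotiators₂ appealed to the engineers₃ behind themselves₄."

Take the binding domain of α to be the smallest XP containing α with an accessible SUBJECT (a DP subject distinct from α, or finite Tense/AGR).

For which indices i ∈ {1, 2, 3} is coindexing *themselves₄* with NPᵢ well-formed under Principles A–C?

*themselves* is an anaphor, so Principle A applies: it must be bound in its binding domain.
Binding domain of *themselves₄*: the embedded TP, whose subject is the negotiators₂.
*the witnesses₁* c-commands the anaphor but is outside its binding domain → cannot satisfy Principle A.
*the negotiators₂* c-commands the anaphor within its binding domain → licit binder.
*the engineers₃* does not c-command the anaphor → cannot bind it.

{2}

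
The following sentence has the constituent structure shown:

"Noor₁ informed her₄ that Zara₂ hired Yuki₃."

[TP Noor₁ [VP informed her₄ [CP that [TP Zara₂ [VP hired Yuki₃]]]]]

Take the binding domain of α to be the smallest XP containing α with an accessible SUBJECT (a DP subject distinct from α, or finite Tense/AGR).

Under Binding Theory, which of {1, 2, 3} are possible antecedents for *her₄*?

*her* is a pronoun, so Principle B applies: it must be free in its binding domain.
Binding domain of *her₄*: the matrix TP, whose subject is Noor₁.
*Noor₁* c-commands the pronoun within its binding domain → coindexation would violate Principle B.
*Zara₂*: the pronoun c-commands this R-expression → coindexation would violate Principle C on *Zara₂*.
*Yuki₃*: the pronoun c-commands this R-expression → coindexation would violate Principle C on *Yuki₃*.

none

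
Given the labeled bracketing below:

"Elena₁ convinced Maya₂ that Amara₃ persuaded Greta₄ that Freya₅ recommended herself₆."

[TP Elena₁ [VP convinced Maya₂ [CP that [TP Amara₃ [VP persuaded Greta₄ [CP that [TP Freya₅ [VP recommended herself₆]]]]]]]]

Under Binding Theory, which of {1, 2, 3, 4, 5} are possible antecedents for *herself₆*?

*herself* is an anaphor, so Principle A applies: it must be bound in its binding domain.
Binding domain of *herself₆*: the embedded TP, whose subject is Freya₅.
*Elena₁* c-commands the anaphor but is outside its binding domain → cannot satisfy Principle A.
*Maya₂* c-commands the anaphor but is outside its binding domain → cannot satisfy Principle A.
*Amara₃* c-commands the anaphor but is outside its binding domain → cannot satisfy Principle A.
*Greta₄* c-commands the anaphor but is outside its binding domain → cannot satisfy Principle A.
*Freya₅* c-commands the anaphor within its binding domain → licit binder.

{5}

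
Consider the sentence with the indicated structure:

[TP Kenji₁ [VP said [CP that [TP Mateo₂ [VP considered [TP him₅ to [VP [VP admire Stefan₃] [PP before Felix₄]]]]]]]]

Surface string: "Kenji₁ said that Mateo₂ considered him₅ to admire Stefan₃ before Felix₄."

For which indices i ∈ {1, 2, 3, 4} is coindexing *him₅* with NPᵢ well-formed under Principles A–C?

{1}

*him* is a pronoun, so Principle B applies: it must be free in its binding domain.
Binding domain of *him₅*: the embedded TP, whose subject is Mateo₂.
*Kenji₁* c-commands the pronoun but from outside its binding domain, and is not c-commanded by it → coindexation permitted.
*Mateo₂* c-commands the pronoun within its binding domain → coindexation would violate Principle B.
*Stefan₃*: the pronoun c-commands this R-expression → coindexation would violate Principle C on *Stefan₃*.
*Felix₄*: the pronoun c-commands this R-expression → coindexation would violate Principle C on *Felix₄*.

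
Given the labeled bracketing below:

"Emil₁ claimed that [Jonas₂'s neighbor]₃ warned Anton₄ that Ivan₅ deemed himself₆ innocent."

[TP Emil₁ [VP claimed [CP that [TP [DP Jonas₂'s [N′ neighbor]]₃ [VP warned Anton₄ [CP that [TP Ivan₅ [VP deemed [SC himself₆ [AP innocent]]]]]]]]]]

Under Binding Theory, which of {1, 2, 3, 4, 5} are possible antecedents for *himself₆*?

*himself* is an anaphor, so Principle A applies: it must be bound in its binding domain.
Binding domain of *himself₆*: the embedded TP, whose subject is Ivan₅.
*Emil₁* c-commands the anaphor but is outside its binding domain → cannot satisfy Principle A.
*Jonas₂* does not c-command the anaphor → cannot bind it.
*[Jonas₂'s neighbor]₃* c-commands the anaphor but is outside its binding domain → cannot satisfy Principle A.
*Anton₄* c-commands the anaphor but is outside its binding domain → cannot satisfy Principle A.
*Ivan₅* c-commands the anaphor within its binding domain → licit binder.

{5}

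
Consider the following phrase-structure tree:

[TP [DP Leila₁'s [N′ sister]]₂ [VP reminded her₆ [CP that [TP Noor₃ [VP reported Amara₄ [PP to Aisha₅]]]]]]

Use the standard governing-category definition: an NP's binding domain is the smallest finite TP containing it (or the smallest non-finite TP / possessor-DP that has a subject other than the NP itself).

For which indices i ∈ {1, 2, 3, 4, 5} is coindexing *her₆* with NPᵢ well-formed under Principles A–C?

{1}

*her* is a pronoun, so Principle B applies: it must be free in its binding domain.
Binding domain of *her₆*: the matrix TP, whose subject is [Leila₁'s sister]₂.
*Leila₁* and the pronoun do not c-command one another → neither Principle B nor Principle C is at stake; coindexation permitted.
*[Leila₁'s sister]₂* c-commands the pronoun within its binding domain → coindexation would violate Principle B.
*Noor₃*: the pronoun c-commands this R-expression → coindexation would violate Principle C on *Noor₃*.
*Amara₄*: the pronoun c-commands this R-expression → coindexation would violate Principle C on *Amara₄*.
*Aisha₅*: the pronoun c-commands this R-expression → coindexation would violate Principle C on *Aisha₅*.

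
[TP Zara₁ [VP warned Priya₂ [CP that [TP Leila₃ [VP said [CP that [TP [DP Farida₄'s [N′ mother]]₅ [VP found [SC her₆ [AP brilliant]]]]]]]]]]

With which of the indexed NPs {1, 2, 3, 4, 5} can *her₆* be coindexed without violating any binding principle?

{1, 2, 3, 4}

*her* is a pronoun, so Principle B applies: it must be free in its binding domain.
Binding domain of *her₆*: the embedded TP, whose subject is [Farida₄'s mother]₅.
*Zara₁* c-commands the pronoun but from outside its binding domain, and is not c-commanded by it → coindexation permitted.
*Priya₂* c-commands the pronoun but from outside its binding domain, and is not c-commanded by it → coindexation permitted.
*Leila₃* c-commands the pronoun but from outside its binding domain, and is not c-commanded by it → coindexation permitted.
*Farida₄* and the pronoun do not c-command one another → neither Principle B nor Principle C is at stake; coindexation permitted.
*[Farida₄'s mother]₅* c-commands the pronoun within its binding domain → coindexation would violate Principle B.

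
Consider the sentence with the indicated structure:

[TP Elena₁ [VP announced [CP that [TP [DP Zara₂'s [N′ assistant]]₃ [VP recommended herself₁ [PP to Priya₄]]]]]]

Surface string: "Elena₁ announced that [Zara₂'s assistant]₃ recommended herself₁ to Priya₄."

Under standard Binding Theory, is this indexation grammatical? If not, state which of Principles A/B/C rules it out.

Principle A

The two coindexed NPs are *Elena₁* and *herself₁*.
*herself₁* is an anaphor. Principle A requires it to be bound within its binding domain — the embedded TP, whose subject is [Zara₂'s assistant]₃.
Within that domain it is c-commanded by *[Zara₂'s assistant]₃*, which does not share its index.
*Elena₁* does c-command the anaphor, but from outside its binding domain.
The anaphor is unbound in its domain → Principle A violation.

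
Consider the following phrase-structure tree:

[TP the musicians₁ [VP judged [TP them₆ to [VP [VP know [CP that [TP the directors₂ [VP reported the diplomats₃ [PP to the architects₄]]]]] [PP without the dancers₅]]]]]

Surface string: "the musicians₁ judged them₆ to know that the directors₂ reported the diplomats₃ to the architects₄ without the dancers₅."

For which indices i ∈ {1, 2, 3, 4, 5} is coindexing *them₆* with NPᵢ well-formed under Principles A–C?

none

*them* is a pronoun, so Principle B applies: it must be free in its binding domain.
Binding domain of *them₆*: the matrix TP, whose subject is the musicians₁.
*the musicians₁* c-commands the pronoun within its binding domain → coindexation would violate Principle B.
*the directors₂*: the pronoun c-commands this R-expression → coindexation would violate Principle C on *the directors₂*.
*the diplomats₃*: the pronoun c-commands this R-expression → coindexation would violate Principle C on *the diplomats₃*.
*the architects₄*: the pronoun c-commands this R-expression → coindexation would violate Principle C on *the architects₄*.
*the dancers₅*: the pronoun c-commands this R-expression → coindexation would violate Principle C on *the dancers₅*.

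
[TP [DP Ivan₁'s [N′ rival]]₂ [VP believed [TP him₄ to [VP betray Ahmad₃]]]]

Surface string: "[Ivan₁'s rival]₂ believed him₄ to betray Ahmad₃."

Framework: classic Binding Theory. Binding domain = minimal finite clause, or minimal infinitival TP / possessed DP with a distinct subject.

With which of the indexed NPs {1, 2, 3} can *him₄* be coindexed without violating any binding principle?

*him* is a pronoun, so Principle B applies: it must be free in its binding domain.
Binding domain of *him₄*: the matrix TP, whose subject is [Ivan₁'s rival]₂.
*Ivan₁* and the pronoun do not c-command one another → neither Principle B nor Principle C is at stake; coindexation permitted.
*[Ivan₁'s rival]₂* c-commands the pronoun within its binding domain → coindexation would violate Principle B.
*Ahmad₃*: the pronoun c-commands this R-expression → coindexation would violate Principle C on *Ahmad₃*.

{1}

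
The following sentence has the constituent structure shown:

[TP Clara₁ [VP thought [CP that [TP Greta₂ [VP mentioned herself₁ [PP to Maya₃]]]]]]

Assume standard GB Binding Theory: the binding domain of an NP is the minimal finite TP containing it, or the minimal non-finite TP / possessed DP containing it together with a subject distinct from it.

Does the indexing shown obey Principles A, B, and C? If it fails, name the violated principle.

The two coindexed NPs are *Clara₁* and *herself₁*.
*herself₁* is an anaphor. Principle A requires it to be bound within its binding domain — the embedded TP, whose subject is Greta₂.
Within that domain it is c-commanded by *Greta₂*, which does not share its index.
*Clara₁* does c-command the anaphor, but from outside its binding domain.
The anaphor is unbound in its domain → Principle A violation.

Principle A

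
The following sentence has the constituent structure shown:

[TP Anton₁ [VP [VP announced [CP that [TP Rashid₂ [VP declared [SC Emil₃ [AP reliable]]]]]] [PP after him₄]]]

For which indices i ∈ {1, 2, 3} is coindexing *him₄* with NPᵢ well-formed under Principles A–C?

*him* is a pronoun, so Principle B applies: it must be free in its binding domain.
Binding domain of *him₄*: the matrix TP, whose subject is Anton₁.
*Anton₁* c-commands the pronoun within its binding domain → coindexation would violate Principle B.
*Rashid₂* and the pronoun do not c-command one another → neither Principle B nor Principle C is at stake; coindexation permitted.
*Emil₃* and the pronoun do not c-command one another → neither Principle B nor Principle C is at stake; coindexation permitted.

{2, 3}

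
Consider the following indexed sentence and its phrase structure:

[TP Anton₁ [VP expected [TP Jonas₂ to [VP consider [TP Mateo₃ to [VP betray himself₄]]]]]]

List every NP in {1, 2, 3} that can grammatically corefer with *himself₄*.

*himself* is an anaphor, so Principle A applies: it must be bound in its binding domain.
Binding domain of *himself₄*: the embedded TP, whose subject is Mateo₃.
*Anton₁* c-commands the anaphor but is outside its binding domain → cannot satisfy Principle A.
*Jonas₂* c-commands the anaphor but is outside its binding domain → cannot satisfy Principle A.
*Mateo₃* c-commands the anaphor within its binding domain → licit binder.

{3}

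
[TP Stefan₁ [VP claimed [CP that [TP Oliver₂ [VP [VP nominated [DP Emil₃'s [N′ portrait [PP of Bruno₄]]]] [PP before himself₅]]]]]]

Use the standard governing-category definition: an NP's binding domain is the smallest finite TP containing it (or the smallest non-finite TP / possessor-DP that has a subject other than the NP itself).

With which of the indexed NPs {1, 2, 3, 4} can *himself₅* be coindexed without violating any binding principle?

*himself* is an anaphor, so Principle A applies: it must be bound in its binding domain.
Binding domain of *himself₅*: the embedded TP, whose subject is Oliver₂.
*Stefan₁* c-commands the anaphor but is outside its binding domain → cannot satisfy Principle A.
*Oliver₂* c-commands the anaphor within its binding domain → licit binder.
*Emil₃* does not c-command the anaphor → cannot bind it.
*Bruno₄* does not c-command the anaphor → cannot bind it.

{2}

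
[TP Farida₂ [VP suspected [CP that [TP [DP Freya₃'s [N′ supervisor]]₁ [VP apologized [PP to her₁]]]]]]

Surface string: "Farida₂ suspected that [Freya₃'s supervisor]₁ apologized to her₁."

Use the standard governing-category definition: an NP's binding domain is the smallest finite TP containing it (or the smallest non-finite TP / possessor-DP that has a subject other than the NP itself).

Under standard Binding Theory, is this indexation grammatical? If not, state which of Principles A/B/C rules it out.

Principle B

The two coindexed NPs are *[Freya₃'s supervisor]₁* and *her₁*.
*her₁* is a pronoun. Its binding domain is the embedded TP, whose subject is [Freya₃'s supervisor]₁.
*[Freya₃'s supervisor]₁* c-commands it within that domain and carries the same index.
The pronoun is locally bound → Principle B violation.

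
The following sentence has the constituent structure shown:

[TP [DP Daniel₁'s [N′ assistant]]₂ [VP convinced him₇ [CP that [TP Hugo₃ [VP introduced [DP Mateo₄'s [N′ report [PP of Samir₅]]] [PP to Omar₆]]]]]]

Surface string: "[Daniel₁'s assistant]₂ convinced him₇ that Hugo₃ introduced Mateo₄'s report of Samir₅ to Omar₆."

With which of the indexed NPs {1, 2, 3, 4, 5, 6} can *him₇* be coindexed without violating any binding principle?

{1}

*him* is a pronoun, so Principle B applies: it must be free in its binding domain.
Binding domain of *him₇*: the matrix TP, whose subject is [Daniel₁'s assistant]₂.
*Daniel₁* and the pronoun do not c-command one another → neither Principle B nor Principle C is at stake; coindexation permitted.
*[Daniel₁'s assistant]₂* c-commands the pronoun within its binding domain → coindexation would violate Principle B.
*Hugo₃*: the pronoun c-commands this R-expression → coindexation would violate Principle C on *Hugo₃*.
*Mateo₄*: the pronoun c-commands this R-expression → coindexation would violate Principle C on *Mateo₄*.
*Samir₅*: the pronoun c-commands this R-expression → coindexation would violate Principle C on *Samir₅*.
*Omar₆*: the pronoun c-commands this R-expression → coindexation would violate Principle C on *Omar₆*.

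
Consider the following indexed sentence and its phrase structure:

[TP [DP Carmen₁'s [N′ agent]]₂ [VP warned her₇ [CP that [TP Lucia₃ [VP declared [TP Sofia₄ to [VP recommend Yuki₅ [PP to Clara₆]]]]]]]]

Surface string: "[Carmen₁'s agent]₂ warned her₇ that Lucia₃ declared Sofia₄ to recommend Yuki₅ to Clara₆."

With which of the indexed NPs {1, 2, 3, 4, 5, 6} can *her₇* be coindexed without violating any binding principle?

*her* is a pronoun, so Principle B applies: it must be free in its binding domain.
Binding domain of *her₇*: the matrix TP, whose subject is [Carmen₁'s agent]₂.
*Carmen₁* and the pronoun do not c-command one another → neither Principle B nor Principle C is at stake; coindexation permitted.
*[Carmen₁'s agent]₂* c-commands the pronoun within its binding domain → coindexation would violate Principle B.
*Lucia₃*: the pronoun c-commands this R-expression → coindexation would violate Principle C on *Lucia₃*.
*Sofia₄*: the pronoun c-commands this R-expression → coindexation would violate Principle C on *Sofia₄*.
*Yuki₅*: the pronoun c-commands this R-expression → coindexation would violate Principle C on *Yuki₅*.
*Clara₆*: the pronoun c-commands this R-expression → coindexation would violate Principle C on *Clara₆*.

{1}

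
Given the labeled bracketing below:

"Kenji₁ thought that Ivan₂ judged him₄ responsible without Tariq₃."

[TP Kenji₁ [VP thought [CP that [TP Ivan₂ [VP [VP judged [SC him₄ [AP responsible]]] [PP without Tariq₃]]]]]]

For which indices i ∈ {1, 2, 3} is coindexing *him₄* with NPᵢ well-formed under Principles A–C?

{1, 3}

*him* is a pronoun, so Principle B applies: it must be free in its binding domain.
Binding domain of *him₄*: the embedded TP, whose subject is Ivan₂.
*Kenji₁* c-commands the pronoun but from outside its binding domain, and is not c-commanded by it → coindexation permitted.
*Ivan₂* c-commands the pronoun within its binding domain → coindexation would violate Principle B.
*Tariq₃* and the pronoun do not c-command one another → neither Principle B nor Principle C is at stake; coindexation permitted.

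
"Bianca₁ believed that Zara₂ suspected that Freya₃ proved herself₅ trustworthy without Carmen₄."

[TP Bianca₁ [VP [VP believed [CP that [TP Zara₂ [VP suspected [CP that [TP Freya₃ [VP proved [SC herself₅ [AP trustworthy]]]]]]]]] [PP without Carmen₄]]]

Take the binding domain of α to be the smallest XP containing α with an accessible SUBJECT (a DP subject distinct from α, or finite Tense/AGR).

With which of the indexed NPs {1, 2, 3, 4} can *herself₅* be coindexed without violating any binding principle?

*herself* is an anaphor, so Principle A applies: it must be bound in its binding domain.
Binding domain of *herself₅*: the embedded TP, whose subject is Freya₃.
*Bianca₁* c-commands the anaphor but is outside its binding domain → cannot satisfy Principle A.
*Zara₂* c-commands the anaphor but is outside its binding domain → cannot satisfy Principle A.
*Freya₃* c-commands the anaphor within its binding domain → licit binder.
*Carmen₄* does not c-command the anaphor → cannot bind it.

{3}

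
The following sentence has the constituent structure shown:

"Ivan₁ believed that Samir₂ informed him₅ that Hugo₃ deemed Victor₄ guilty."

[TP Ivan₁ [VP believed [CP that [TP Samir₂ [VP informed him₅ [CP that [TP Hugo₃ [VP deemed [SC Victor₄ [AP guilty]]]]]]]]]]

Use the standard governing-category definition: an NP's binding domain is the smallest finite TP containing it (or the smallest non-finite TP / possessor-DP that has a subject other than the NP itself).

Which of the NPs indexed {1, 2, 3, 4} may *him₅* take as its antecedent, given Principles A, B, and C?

*him* is a pronoun, so Principle B applies: it must be free in its binding domain.
Binding domain of *him₅*: the embedded TP, whose subject is Samir₂.
*Ivan₁* c-commands the pronoun but from outside its binding domain, and is not c-commanded by it → coindexation permitted.
*Samir₂* c-commands the pronoun within its binding domain → coindexation would violate Principle B.
*Hugo₃*: the pronoun c-commands this R-expression → coindexation would violate Principle C on *Hugo₃*.
*Victor₄*: the pronoun c-commands this R-expression → coindexation would violate Principle C on *Victor₄*.

{1}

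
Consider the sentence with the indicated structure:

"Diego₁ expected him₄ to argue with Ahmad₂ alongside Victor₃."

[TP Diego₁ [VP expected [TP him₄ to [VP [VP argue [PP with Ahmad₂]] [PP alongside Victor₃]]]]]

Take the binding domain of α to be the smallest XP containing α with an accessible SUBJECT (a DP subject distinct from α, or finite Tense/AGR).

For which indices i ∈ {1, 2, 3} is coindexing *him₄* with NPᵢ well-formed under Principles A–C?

none

*him* is a pronoun, so Principle B applies: it must be free in its binding domain.
Binding domain of *him₄*: the matrix TP, whose subject is Diego₁.
*Diego₁* c-commands the pronoun within its binding domain → coindexation would violate Principle B.
*Ahmad₂*: the pronoun c-commands this R-expression → coindexation would violate Principle C on *Ahmad₂*.
*Victor₃*: the pronoun c-commands this R-expression → coindexation would violate Principle C on *Victor₃*.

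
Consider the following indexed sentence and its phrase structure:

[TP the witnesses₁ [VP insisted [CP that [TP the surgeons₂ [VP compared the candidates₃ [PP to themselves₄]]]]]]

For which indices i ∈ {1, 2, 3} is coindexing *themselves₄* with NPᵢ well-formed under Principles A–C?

{2, 3}

*themselves* is an anaphor, so Principle A applies: it must be bound in its binding domain.
Binding domain of *themselves₄*: the embedded TP, whose subject is the surgeons₂.
*the witnesses₁* c-commands the anaphor but is outside its binding domain → cannot satisfy Principle A.
*the surgeons₂* c-commands the anaphor within its binding domain → licit binder.
*the candidates₃* c-commands the anaphor within its binding domain → licit binder.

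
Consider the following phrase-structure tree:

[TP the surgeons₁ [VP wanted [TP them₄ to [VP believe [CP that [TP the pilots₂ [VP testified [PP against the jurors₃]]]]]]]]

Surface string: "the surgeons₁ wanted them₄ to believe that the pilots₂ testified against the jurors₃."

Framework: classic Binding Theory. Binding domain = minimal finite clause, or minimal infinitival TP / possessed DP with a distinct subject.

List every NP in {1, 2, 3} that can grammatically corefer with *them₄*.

*them* is a pronoun, so Principle B applies: it must be free in its binding domain.
Binding domain of *them₄*: the matrix TP, whose subject is the surgeons₁.
*the surgeons₁* c-commands the pronoun within its binding domain → coindexation would violate Principle B.
*the pilots₂*: the pronoun c-commands this R-expression → coindexation would violate Principle C on *the pilots₂*.
*the jurors₃*: the pronoun c-commands this R-expression → coindexation would violate Principle C on *the jurors₃*.

none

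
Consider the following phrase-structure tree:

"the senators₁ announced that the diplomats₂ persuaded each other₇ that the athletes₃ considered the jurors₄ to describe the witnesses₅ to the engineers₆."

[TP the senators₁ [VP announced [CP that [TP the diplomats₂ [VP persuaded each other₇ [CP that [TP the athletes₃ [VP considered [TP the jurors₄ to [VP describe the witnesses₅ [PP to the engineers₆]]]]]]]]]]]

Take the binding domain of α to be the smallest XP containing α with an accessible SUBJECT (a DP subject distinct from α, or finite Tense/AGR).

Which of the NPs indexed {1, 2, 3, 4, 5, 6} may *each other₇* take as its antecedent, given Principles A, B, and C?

*each other* is an anaphor, so Principle A applies: it must be bound in its binding domain.
Binding domain of *each other₇*: the embedded TP, whose subject is the diplomats₂.
*the senators₁* c-commands the anaphor but is outside its binding domain → cannot satisfy Principle A.
*the diplomats₂* c-commands the anaphor within its binding domain → licit binder.
*the athletes₃* does not c-command the anaphor → cannot bind it.
*the jurors₄* does not c-command the anaphor → cannot bind it.
*the witnesses₅* does not c-command the anaphor → cannot bind it.
*the engineers₆* does not c-command the anaphor → cannot bind it.

{2}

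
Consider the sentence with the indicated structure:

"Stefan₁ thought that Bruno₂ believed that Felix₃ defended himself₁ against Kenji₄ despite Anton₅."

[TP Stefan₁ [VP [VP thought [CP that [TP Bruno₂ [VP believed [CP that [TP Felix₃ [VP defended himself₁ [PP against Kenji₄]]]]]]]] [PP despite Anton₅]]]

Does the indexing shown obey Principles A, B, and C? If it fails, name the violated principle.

The two coindexed NPs are *Stefan₁* and *himself₁*.
*himself₁* is an anaphor. Principle A requires it to be bound within its binding domain — the embedded TP, whose subject is Felix₃.
Within that domain it is c-commanded by *Felix₃*, which does not share its index.
*Stefan₁* does c-command the anaphor, but from outside its binding domain.
The anaphor is unbound in its domain → Principle A violation.

Principle A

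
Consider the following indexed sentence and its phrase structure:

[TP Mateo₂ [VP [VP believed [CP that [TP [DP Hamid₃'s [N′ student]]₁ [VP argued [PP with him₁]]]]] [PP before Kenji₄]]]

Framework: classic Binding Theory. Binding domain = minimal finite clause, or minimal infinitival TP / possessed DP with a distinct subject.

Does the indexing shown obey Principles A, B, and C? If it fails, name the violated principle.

The two coindexed NPs are *[Hamid₃'s student]₁* and *him₁*.
*him₁* is a pronoun. Its binding domain is the embedded TP, whose subject is [Hamid₃'s student]₁.
*[Hamid₃'s student]₁* c-commands it within that domain and carries the same index.
The pronoun is locally bound → Principle B violation.

Principle B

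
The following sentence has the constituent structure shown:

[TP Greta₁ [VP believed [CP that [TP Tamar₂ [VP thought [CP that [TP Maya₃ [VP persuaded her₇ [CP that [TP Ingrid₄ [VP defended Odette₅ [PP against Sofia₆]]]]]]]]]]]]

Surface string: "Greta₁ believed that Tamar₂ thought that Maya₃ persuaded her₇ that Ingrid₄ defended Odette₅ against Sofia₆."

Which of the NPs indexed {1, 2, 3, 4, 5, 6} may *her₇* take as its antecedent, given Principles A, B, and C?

*her* is a pronoun, so Principle B applies: it must be free in its binding domain.
Binding domain of *her₇*: the embedded TP, whose subject is Maya₃.
*Greta₁* c-commands the pronoun but from outside its binding domain, and is not c-commanded by it → coindexation permitted.
*Tamar₂* c-commands the pronoun but from outside its binding domain, and is not c-commanded by it → coindexation permitted.
*Maya₃* c-commands the pronoun within its binding domain → coindexation would violate Principle B.
*Ingrid₄*: the pronoun c-commands this R-expression → coindexation would violate Principle C on *Ingrid₄*.
*Odette₅*: the pronoun c-commands this R-expression → coindexation would violate Principle C on *Odette₅*.
*Sofia₆*: the pronoun c-commands this R-expression → coindexation would violate Principle C on *Sofia₆*.

{1, 2}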